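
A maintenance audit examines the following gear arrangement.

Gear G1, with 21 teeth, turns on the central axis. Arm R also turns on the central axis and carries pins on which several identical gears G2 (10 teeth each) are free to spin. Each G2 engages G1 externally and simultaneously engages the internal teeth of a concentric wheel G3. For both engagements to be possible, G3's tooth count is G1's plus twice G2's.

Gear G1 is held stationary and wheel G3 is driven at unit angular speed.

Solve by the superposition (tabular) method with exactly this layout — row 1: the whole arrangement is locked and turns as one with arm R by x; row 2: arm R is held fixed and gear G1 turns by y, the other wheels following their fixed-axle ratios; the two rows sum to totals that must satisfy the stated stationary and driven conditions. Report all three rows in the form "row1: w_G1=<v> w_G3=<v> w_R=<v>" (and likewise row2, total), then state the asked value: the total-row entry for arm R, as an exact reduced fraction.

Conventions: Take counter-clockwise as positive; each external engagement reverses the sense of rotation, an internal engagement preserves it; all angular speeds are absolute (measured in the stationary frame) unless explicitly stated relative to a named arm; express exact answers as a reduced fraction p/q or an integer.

planetary set (21T centre, 10T on arm, 41T internal) — Willis relation
superposition row 1 [locked train]: every member turns x
row 2 — arm fixed, fixed-axis ratios: sun y, ring −(21/41)·y, arm 0
boundary: total ω_sun = x + y = 0 and total ω_ring = x − (21/41)·y = 1  ⇒  y = -41/62, x = 41/62
row 2 ring = −(21/41)·(-41/62) = 21/62
totals (row 1 + row 2): sun 41/62 + (-41/62) = 0, ring 41/62 + 21/62 = 1, arm 41/62 + 0 = 41/62
asked cell (total, arm) = 41/62

row1: w_G1=41/62 w_G3=41/62 w_R=41/62
row2: w_G1=-41/62 w_G3=21/62 w_R=0
total: w_G1=0 w_G3=1 w_R=41/62
asked value: 41/62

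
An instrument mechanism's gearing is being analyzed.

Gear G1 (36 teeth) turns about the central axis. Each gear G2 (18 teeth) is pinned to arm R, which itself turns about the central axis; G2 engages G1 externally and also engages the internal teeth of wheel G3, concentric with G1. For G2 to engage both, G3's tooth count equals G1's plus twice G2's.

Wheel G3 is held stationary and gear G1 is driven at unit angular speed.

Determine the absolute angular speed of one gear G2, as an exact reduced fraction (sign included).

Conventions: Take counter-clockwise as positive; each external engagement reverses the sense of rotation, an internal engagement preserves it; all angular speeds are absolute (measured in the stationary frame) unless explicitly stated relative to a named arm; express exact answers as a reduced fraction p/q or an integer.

-1

recognized (axles ride arm R): planetary set, 36/18/72 teeth
ring teeth: 36 + 2·18 = 72
36(ω_sun−ω_arm) = −72(ω_ring−ω_arm),  ω_ring = 0, ω_sun = 1
36(1−ω_arm) = −72(0−ω_arm)  ⇒  108·ω_arm = 36  ⇒  ω_arm = 1/3
sun–planet mesh: 36·(1−1/3) = −18·(ω_p−ω_arm)  ⇒  ω_p−ω_arm = -4/3
ω_p = 1/3 − 4/3 = -1
exact speed ratio = -1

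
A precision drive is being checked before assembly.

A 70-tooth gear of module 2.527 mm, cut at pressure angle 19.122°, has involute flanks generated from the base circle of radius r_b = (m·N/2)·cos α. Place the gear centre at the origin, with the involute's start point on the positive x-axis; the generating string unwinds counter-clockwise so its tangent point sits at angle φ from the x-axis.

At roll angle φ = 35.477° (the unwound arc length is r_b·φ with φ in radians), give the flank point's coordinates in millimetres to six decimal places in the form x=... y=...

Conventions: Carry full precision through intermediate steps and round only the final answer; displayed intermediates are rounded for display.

single-mesh involute tooth geometry (70T wheel at module 2.527)
pitch radius r_p = m·N/2 = 2.527·70/2 = 88.445000
base radius r_b = r_p·cos α = 88.445000·cos 19.122° = 83.564888
roll angle φ = 35.477° = 0.61919046 rad
x = r_b·(cos φ + φ·sin φ) = 98.081104
y = r_b·(sin φ − φ·cos φ) = 6.362567

x=98.081104 y=6.362567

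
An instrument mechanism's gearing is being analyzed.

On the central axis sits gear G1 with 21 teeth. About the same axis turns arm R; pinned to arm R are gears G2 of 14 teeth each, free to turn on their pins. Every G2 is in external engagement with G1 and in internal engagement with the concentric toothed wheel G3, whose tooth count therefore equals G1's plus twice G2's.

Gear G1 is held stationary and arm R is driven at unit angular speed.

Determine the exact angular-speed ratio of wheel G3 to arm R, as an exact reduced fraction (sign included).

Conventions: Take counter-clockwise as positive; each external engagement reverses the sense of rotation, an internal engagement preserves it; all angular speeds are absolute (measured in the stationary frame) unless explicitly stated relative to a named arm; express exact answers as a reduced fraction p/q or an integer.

10/7

planetary set (21T centre, 14T on arm, 49T internal) — Willis relation
ring teeth: 21 + 2·14 = 49
21(ω_sun−ω_arm) = −49(ω_ring−ω_arm),  ω_sun = 0, ω_arm = 1
ω_ring = 1 − (21/49)(0−1) = 10/7
ω_out/ω_in = 10/7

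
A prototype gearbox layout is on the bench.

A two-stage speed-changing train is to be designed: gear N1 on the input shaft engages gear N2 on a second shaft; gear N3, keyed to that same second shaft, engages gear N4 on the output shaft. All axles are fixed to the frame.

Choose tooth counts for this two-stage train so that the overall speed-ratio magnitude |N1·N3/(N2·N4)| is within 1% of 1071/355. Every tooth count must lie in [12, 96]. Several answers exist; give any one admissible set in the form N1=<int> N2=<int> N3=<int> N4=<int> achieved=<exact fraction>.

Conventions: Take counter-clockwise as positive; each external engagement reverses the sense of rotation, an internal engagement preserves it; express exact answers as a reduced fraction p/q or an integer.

N1=51 N2=15 N3=63 N4=71 achieved=1071/355

topology: fixed-axis compound train — 2 stages, target 1071/355
target = 1071/355 in lowest terms: an exact hit needs N1·N3 = k·1071 and N2·N4 = k·355 for one integer k, every count in [12, 96]; additionally prefer no 1:1 stage (N1 ≠ N2, N3 ≠ N4)
k = 1…2: no 1:1-free in-range split of k·1071 and k·355 into factor pairs; take k = 3
k = 3: N1·N3 = 3213 = 51·63, N2·N4 = 1065 = 15·71
achieved = 51·63/(15·71) = 1071/355; |achieved − target| = 0 ≤ 1071/35500 ✓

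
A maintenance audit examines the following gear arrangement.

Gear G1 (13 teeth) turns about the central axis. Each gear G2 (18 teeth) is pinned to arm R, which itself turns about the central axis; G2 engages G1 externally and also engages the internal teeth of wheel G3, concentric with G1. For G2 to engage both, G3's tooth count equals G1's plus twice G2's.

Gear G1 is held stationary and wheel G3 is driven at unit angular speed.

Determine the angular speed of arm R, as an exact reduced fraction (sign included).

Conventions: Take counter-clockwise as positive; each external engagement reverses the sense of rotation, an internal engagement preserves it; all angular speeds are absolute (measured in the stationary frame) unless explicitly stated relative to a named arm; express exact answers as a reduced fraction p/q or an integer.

49/62

planetary set (13T centre, 18T on arm, 49T internal) — Willis relation
ring teeth: 13 + 2·18 = 49
13(ω_sun−ω_arm) = −49(ω_ring−ω_arm),  ω_sun = 0, ω_ring = 1
13(0−ω_arm) = −49(1−ω_arm)  ⇒  62·ω_arm = 49  ⇒  ω_arm = 49/62
exact speed ratio = 49/62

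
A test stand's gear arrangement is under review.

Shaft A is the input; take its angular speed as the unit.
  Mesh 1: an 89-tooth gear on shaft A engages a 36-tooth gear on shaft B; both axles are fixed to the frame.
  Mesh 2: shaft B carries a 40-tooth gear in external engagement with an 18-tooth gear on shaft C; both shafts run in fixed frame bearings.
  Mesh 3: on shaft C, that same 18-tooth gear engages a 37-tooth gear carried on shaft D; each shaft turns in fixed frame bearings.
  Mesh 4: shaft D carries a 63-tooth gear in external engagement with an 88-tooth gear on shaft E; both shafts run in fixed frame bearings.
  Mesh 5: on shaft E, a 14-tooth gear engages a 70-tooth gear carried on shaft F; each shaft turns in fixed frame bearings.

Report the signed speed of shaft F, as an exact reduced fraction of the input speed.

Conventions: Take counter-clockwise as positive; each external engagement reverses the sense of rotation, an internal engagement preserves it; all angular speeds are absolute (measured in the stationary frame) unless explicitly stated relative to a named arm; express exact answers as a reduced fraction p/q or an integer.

5-mesh fixed-axis compound train (all bearings frame-fixed)
mesh 1 [89T→36T]: |ω|/ω_in = 1×89/36 = 89/36, sense flips to −
mesh 2 [40T→18T]: |ω|/ω_in = (89/36)×40/18 = 445/81, sense flips to +
mesh 3 [18T→37T]: |ω|/ω_in = (445/81)×18/37 = 890/333, sense flips to −
mesh 4 [63T→88T]: |ω|/ω_in = (890/333)×63/88 = 3115/1628, sense flips to +
mesh 5 [14T→70T]: |ω|/ω_in = (3115/1628)×14/70 = 623/1628, sense flips to −
signed output speed (× input speed) = -623/1628

-623/1628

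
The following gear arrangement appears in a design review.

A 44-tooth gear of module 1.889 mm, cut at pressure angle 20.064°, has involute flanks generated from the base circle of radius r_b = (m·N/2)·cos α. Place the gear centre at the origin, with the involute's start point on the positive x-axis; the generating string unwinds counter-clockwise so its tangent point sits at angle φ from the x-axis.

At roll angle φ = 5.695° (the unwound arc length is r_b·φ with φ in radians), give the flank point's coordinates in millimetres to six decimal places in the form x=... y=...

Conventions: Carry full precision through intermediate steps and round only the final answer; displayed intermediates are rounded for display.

recognized (one wheel, involute flank): single-mesh tooth geometry, m = 1.889, N = 44
pitch radius r_p = m·N/2 = 1.889·44/2 = 41.558000
base radius r_b = r_p·cos α = 41.558000·cos 20.064° = 39.035845
roll angle φ = 5.695° = 0.09939650 rad
x = r_b·(cos φ + φ·sin φ) = 39.228199
y = r_b·(sin φ − φ·cos φ) = 0.012765

x=39.228199 y=0.012765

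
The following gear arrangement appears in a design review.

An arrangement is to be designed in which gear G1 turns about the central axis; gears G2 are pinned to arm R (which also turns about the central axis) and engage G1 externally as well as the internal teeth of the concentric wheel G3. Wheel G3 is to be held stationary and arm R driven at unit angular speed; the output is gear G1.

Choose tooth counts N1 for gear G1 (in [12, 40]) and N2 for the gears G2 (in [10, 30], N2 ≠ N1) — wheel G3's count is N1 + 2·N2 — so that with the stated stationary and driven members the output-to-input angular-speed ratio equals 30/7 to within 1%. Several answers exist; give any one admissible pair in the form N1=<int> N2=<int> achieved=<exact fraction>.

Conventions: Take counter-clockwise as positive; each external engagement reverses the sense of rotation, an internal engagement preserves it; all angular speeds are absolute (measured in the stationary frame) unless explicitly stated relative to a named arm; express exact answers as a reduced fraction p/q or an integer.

class = planetary set [ratio 30/7 wanted; Willis about the carrier]
Willis with ω_ring = 0: ω_sun/ω_arm = (N1+N3)/N1; set equal to 30/7  ⇒  N3/N1 = 30/7 − 1 = 23/7
N3 = N1 + 2·N2  ⇒  N2/N1 = (N3/N1 − 1)/2 = (23/7 − 1)/2 = 8/7
smallest multiple with N1 ≥ 12 and N2 ≥ 10: k = 2  ⇒  N1 = 2·7 = 14, N2 = 2·8 = 16 (N1 ≤ 40, N2 ≤ 30, N2 ≠ N1 ✓), N3 = 14 + 2·16 = 46
check: (N1+N3)/N1 with N1 = 14, N3 = 46 gives 30/7; |achieved − target| = 0 ≤ 3/70 ✓

N1=14 N2=16 achieved=30/7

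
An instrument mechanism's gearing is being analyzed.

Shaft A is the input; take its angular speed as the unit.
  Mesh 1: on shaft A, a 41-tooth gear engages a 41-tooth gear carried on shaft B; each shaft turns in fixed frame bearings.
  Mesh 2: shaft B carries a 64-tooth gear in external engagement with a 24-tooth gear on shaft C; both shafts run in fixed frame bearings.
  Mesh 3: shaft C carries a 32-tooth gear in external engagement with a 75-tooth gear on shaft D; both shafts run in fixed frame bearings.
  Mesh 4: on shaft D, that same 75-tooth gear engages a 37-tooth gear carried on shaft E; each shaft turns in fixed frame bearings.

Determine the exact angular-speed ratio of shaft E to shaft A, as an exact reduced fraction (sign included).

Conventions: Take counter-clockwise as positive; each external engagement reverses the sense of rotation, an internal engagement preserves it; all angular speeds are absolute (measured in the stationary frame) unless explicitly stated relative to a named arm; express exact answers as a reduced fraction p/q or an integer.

256/111

class = fixed-axis compound train [4 meshes; 4 ratios multiply, 4 sense flips]
mesh 1 [41T→41T]: running ratio 1, sense −
mesh 2 [64T→24T]: running ratio 8/3, sense +
mesh 3 [32T→75T]: running ratio 256/225, sense −
mesh 4 [75T→37T]: running ratio 256/111, sense +
ω_out/ω_in = 256/111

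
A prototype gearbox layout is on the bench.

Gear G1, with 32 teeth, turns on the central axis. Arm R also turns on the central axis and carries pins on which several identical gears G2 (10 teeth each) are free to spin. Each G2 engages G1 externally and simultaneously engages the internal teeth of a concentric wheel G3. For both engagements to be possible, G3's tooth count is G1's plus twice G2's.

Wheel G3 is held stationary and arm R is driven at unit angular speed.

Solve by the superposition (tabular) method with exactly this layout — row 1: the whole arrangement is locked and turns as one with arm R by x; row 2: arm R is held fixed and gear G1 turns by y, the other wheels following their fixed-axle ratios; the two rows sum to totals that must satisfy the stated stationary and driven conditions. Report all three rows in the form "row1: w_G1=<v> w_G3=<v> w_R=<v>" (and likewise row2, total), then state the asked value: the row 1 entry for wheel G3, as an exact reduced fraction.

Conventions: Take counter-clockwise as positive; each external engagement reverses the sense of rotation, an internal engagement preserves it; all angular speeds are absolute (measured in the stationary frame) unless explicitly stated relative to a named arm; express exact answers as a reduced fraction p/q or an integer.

topology: planetary set — G1 32T / G2 10T / G3 52T, arm = carrier (Willis)
superposition row 1 [locked train]: every member turns x
row 2 — arm fixed, fixed-axis ratios: sun y, ring −(32/52)·y, arm 0
boundary: total ω_ring = x − (32/52)·y = 0 and total ω_arm = x = 1  ⇒  y = 13/8, x = 1
row 2 ring = −(32/52)·13/8 = -1
totals (row 1 + row 2): sun 1 + 13/8 = 21/8, ring 1 + (-1) = 0, arm 1 + 0 = 1
asked cell (row1, ring) = 1

row1: w_G1=1 w_G3=1 w_R=1
row2: w_G1=13/8 w_G3=-1 w_R=0
total: w_G1=21/8 w_G3=0 w_R=1
asked value: 1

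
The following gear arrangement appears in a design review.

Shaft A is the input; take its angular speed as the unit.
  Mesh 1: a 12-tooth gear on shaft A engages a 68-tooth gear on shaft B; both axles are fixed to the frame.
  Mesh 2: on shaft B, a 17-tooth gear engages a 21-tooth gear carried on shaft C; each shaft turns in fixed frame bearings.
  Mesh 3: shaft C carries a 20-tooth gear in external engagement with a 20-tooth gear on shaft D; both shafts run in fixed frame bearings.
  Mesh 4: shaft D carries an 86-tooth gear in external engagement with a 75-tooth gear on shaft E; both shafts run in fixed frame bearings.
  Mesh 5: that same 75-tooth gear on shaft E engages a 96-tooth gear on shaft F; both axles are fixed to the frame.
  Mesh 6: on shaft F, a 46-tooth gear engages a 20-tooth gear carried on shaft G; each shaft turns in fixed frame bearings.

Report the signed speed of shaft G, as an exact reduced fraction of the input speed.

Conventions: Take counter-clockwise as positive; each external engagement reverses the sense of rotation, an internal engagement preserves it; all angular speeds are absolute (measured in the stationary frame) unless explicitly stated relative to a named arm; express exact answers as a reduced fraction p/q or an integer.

989/3360

6-mesh fixed-axis compound train (all bearings frame-fixed)
mesh 1 [12T→68T]: |ω|/ω_in = 1×12/68 = 3/17, sense flips to −
mesh 2 [17T→21T]: |ω|/ω_in = (3/17)×17/21 = 1/7, sense flips to +
mesh 3 [20T→20T]: |ω|/ω_in = (1/7)×20/20 = 1/7, sense flips to −
mesh 4 [86T→75T]: |ω|/ω_in = (1/7)×86/75 = 86/525, sense flips to +
mesh 5 [75T→96T]: |ω|/ω_in = (86/525)×75/96 = 43/336, sense flips to −
mesh 6 [46T→20T]: |ω|/ω_in = (43/336)×46/20 = 989/3360, sense flips to +
signed output speed (× input speed) = 989/3360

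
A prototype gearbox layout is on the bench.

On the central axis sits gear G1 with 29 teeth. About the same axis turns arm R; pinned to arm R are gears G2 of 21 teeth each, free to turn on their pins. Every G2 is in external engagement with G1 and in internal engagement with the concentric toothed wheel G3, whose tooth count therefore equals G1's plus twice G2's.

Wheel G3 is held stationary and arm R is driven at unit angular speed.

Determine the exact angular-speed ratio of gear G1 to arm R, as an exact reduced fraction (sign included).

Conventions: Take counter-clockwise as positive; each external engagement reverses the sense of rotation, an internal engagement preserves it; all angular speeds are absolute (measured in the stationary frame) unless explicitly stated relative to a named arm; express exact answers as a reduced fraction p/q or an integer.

100/29

topology: planetary set — G1 29T / G2 21T / G3 71T, arm = carrier (Willis)
ring teeth: 29 + 2·21 = 71
29(ω_sun−ω_arm) = −71(ω_ring−ω_arm),  ω_ring = 0, ω_arm = 1
ω_sun = 1 − (71/29)(0−1) = 100/29
ω_out/ω_in = 100/29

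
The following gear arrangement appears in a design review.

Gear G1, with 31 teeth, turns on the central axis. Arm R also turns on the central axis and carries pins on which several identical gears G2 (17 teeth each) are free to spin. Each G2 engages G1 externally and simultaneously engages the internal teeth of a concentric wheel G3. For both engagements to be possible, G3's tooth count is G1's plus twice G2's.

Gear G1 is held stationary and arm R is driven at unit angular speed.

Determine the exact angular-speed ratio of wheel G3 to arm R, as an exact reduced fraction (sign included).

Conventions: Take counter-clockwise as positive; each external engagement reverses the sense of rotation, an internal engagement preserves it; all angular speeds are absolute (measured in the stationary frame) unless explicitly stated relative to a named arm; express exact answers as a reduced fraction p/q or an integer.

96/65

recognized (axles ride arm R): planetary set, 31/17/65 teeth
ring teeth: 31 + 2·17 = 65
31(ω_sun−ω_arm) = −65(ω_ring−ω_arm),  ω_sun = 0, ω_arm = 1
ω_ring = 1 − (31/65)(0−1) = 96/65
ω_out/ω_in = 96/65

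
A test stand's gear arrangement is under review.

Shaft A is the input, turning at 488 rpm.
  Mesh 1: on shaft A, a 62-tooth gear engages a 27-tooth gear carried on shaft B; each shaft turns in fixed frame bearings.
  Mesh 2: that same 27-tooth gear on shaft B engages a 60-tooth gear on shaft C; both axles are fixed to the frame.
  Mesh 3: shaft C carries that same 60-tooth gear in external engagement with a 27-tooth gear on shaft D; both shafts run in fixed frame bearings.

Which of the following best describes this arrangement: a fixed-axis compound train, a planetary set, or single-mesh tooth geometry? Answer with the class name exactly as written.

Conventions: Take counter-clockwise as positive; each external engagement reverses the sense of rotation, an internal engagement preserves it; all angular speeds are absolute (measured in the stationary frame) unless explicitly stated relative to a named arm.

fixed-axis compound train

class = fixed-axis compound train [3 meshes; 3 ratios multiply, 3 sense flips]
classification: fixed-axis compound train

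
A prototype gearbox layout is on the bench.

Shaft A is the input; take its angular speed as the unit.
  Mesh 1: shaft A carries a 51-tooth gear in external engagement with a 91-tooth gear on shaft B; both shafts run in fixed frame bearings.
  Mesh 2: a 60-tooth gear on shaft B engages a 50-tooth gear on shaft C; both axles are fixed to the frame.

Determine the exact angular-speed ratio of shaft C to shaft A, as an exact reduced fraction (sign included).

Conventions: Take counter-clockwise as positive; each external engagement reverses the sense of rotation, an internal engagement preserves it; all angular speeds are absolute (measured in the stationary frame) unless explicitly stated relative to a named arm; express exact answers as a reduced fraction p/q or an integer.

306/455

class = fixed-axis compound train [2 meshes; 2 ratios multiply, 2 sense flips]
mesh 1 [51T→91T]: running ratio 51/91, sense −
mesh 2 [60T→50T]: running ratio 306/455, sense +
ω_out/ω_in = 306/455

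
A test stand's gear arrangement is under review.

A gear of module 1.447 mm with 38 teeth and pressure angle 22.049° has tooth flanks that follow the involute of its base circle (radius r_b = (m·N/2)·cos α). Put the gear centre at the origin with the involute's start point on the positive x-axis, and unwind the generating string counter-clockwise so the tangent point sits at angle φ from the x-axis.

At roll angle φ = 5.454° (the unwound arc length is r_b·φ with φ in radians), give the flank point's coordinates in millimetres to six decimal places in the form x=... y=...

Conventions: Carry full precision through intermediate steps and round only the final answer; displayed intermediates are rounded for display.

single-mesh involute tooth geometry (38T wheel at module 1.447)
pitch radius r_p = m·N/2 = 1.447·38/2 = 27.493000
base radius r_b = r_p·cos α = 27.493000·cos 22.049° = 25.482249
roll angle φ = 5.454° = 0.09519026 rad
x = r_b·(cos φ + φ·sin φ) = 25.597437
y = r_b·(sin φ − φ·cos φ) = 0.007320

x=25.597437 y=0.007320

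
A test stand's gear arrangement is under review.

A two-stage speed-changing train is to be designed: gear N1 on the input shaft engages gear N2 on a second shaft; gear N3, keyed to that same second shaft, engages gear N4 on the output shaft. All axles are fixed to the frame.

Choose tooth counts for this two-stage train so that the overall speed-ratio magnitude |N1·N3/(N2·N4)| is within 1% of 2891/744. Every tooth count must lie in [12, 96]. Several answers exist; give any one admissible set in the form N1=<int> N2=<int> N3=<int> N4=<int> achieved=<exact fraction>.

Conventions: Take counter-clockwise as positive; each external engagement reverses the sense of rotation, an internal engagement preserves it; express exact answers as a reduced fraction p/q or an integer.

N1=49 N2=12 N3=59 N4=62 achieved=2891/744

topology: fixed-axis compound train — 2 stages, target 2891/744
target = 2891/744 in lowest terms: an exact hit needs N1·N3 = k·2891 and N2·N4 = k·744 for one integer k, every count in [12, 96]; additionally prefer no 1:1 stage (N1 ≠ N2, N3 ≠ N4)
k = 1: N1·N3 = 2891 = 49·59, N2·N4 = 744 = 12·62
achieved = 49·59/(12·62) = 2891/744; |achieved − target| = 0 ≤ 2891/74400 ✓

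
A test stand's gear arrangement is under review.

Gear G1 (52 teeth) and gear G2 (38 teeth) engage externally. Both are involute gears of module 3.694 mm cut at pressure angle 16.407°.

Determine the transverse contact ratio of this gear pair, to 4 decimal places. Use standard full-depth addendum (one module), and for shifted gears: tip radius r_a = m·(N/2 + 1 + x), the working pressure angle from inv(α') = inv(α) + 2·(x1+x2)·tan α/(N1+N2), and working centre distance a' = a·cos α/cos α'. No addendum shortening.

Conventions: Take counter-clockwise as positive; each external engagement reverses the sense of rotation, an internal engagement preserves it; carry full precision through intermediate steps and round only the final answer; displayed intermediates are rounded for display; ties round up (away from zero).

1.9459

class = single-mesh tooth geometry [involute pair 52T × 38T, m = 3.694]
base radii: r_b1 = 92.133038, r_b2 = 67.327989
tip radii: r_a1 = 99.738000, r_a2 = 73.880000
no profile shift: α' = α, a' = a
action lengths: √(r_a1²−r_b1²) = 38.199110, √(r_a2²−r_b2²) = 30.417039
base pitch p_b = π·m·cos α = 11.132480
CR = (38.199110 + 30.417039 − 166.230000·sin 16.40700°)/11.132480 = 1.945932
contact ratio ≈ 1.9459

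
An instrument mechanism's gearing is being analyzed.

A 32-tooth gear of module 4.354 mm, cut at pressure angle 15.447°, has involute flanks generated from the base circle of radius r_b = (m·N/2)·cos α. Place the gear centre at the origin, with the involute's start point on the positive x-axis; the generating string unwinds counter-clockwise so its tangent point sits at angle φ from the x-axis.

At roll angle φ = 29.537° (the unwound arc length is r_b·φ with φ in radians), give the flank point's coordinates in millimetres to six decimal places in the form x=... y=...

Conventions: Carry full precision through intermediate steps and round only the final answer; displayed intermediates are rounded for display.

x=75.485952 y=2.985755

class = single-mesh tooth geometry [base-circle involute, m = 4.354, 32T]
pitch radius r_p = m·N/2 = 4.354·32/2 = 69.664000
base radius r_b = r_p·cos α = 69.664000·cos 15.447° = 67.147544
roll angle φ = 29.537° = 0.51551790 rad
x = r_b·(cos φ + φ·sin φ) = 75.485952
y = r_b·(sin φ − φ·cos φ) = 2.985755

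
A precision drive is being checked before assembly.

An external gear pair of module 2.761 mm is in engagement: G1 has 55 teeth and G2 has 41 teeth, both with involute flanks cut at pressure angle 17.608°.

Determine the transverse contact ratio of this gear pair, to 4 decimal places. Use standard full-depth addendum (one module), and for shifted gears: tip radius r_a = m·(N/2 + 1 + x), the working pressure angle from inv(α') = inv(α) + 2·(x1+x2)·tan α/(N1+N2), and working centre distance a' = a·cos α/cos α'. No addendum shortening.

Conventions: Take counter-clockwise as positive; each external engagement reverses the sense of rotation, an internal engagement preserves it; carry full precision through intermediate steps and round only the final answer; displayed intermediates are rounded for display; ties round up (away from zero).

single-mesh involute tooth geometry (55T engaging 41T at module 2.761)
base radii: r_b1 = 72.370178, r_b2 = 53.948678
tip radii: r_a1 = 78.688500, r_a2 = 59.361500
no profile shift: α' = α, a' = a
action lengths: √(r_a1²−r_b1²) = 30.893969, √(r_a2²−r_b2²) = 24.765456
base pitch p_b = π·m·cos α = 8.267550
CR = (30.893969 + 24.765456 − 132.528000·sin 17.60800°)/8.267550 = 1.883183
contact ratio ≈ 1.8832

1.8832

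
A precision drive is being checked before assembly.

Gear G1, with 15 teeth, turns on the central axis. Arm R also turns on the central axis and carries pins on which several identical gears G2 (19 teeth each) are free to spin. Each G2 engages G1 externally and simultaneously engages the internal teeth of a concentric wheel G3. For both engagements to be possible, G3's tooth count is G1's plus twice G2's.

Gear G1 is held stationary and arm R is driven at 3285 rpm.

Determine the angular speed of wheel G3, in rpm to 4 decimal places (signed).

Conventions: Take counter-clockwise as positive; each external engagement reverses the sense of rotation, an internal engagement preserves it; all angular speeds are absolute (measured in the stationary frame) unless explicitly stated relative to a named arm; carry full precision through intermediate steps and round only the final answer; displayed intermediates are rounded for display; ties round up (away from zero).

+4214.7170 rpm

planetary set (15T centre, 19T on arm, 53T internal) — Willis relation
normalise by the input: solve with ω_arm = 1, then scale by 3285 rpm
ring teeth: 15 + 2·19 = 53
15(ω_sun−ω_arm) = −53(ω_ring−ω_arm),  ω_sun = 0, ω_arm = 1
ω_ring = 1 − (15/53)(0−1) = 68/53
scale: ω_ring = 68/53 × 3285 rpm = +4214.7170 rpm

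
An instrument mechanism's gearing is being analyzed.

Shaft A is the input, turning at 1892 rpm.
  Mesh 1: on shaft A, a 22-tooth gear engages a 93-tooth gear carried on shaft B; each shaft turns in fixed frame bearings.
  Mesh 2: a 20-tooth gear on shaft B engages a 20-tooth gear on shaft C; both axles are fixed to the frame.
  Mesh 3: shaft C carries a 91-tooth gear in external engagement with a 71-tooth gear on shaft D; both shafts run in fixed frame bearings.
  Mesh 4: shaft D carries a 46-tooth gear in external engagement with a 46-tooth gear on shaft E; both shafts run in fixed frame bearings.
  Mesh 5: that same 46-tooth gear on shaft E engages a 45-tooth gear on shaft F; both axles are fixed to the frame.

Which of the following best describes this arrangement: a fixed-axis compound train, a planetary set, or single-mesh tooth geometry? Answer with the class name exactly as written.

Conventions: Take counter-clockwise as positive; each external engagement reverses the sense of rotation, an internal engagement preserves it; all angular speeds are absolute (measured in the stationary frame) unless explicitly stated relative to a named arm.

recognized (6 fixed axles, 5 meshes): fixed-axis compound train
classification: fixed-axis compound train

fixed-axis compound train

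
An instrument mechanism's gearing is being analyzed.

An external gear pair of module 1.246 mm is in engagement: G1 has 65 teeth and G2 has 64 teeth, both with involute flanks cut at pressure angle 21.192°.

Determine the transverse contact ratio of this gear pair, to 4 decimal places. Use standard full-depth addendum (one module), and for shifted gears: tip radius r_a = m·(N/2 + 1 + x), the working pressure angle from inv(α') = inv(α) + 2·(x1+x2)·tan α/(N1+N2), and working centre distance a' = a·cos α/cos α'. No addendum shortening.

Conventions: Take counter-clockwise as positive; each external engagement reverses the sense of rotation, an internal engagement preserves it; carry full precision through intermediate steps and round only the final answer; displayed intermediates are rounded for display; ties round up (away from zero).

recognized (one external pair, fixed centres): single-mesh tooth geometry, m = 1.246, N1 = 65, N2 = 64
base radii: r_b1 = 37.756497, r_b2 = 37.175627
tip radii: r_a1 = 41.741000, r_a2 = 41.118000
no profile shift: α' = α, a' = a
action lengths: √(r_a1²−r_b1²) = 17.797698, √(r_a2²−r_b2²) = 17.568798
base pitch p_b = π·m·cos α = 3.649709
CR = (17.797698 + 17.568798 − 80.367000·sin 21.19200°)/3.649709 = 1.730077
contact ratio ≈ 1.7301

1.7301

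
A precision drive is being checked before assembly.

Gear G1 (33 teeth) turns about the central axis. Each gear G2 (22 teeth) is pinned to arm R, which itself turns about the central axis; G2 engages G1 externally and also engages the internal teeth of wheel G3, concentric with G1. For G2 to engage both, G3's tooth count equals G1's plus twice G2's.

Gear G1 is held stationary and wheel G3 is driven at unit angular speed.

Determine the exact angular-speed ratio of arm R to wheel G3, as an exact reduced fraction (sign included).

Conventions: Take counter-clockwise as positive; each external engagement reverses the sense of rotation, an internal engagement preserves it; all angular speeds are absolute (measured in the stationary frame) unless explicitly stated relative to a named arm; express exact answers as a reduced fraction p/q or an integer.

topology: planetary set — G1 33T / G2 22T / G3 77T, arm = carrier (Willis)
ring teeth: 33 + 2·22 = 77
33(ω_sun−ω_arm) = −77(ω_ring−ω_arm),  ω_sun = 0, ω_ring = 1
33(0−ω_arm) = −77(1−ω_arm)  ⇒  110·ω_arm = 77  ⇒  ω_arm = 7/10
ω_out/ω_in = 7/10

7/10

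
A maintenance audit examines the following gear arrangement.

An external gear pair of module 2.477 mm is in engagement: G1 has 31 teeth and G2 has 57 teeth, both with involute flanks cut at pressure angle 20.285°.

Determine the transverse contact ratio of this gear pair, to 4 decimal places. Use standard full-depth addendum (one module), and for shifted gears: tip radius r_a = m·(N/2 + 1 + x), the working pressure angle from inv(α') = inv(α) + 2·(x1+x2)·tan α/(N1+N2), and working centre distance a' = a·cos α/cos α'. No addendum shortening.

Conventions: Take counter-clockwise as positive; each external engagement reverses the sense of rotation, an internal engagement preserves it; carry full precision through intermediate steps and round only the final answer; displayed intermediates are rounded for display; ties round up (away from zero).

1.7046

recognized (one external pair, fixed centres): single-mesh tooth geometry, m = 2.477, N1 = 31, N2 = 57
base radii: r_b1 = 36.012325, r_b2 = 66.216210
tip radii: r_a1 = 40.870500, r_a2 = 73.071500
no profile shift: α' = α, a' = a
action lengths: √(r_a1²−r_b1²) = 19.326413, √(r_a2²−r_b2²) = 30.900771
base pitch p_b = π·m·cos α = 7.299100
CR = (19.326413 + 30.900771 − 108.988000·sin 20.28500°)/7.299100 = 1.704610
contact ratio ≈ 1.7046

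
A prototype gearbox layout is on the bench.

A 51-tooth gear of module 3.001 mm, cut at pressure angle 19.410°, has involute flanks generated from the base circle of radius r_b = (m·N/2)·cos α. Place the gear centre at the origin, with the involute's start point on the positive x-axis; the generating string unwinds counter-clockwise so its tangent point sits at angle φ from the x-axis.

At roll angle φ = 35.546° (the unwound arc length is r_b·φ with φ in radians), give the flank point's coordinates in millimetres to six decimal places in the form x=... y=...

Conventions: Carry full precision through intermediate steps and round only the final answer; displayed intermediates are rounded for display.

single-mesh involute tooth geometry (51T wheel at module 3.001)
pitch radius r_p = m·N/2 = 3.001·51/2 = 76.525500
base radius r_b = r_p·cos α = 76.525500·cos 19.410° = 72.176148
roll angle φ = 35.546° = 0.62039474 rad
x = r_b·(cos φ + φ·sin φ) = 84.757856
y = r_b·(sin φ − φ·cos φ) = 5.526730

x=84.757856 y=5.526730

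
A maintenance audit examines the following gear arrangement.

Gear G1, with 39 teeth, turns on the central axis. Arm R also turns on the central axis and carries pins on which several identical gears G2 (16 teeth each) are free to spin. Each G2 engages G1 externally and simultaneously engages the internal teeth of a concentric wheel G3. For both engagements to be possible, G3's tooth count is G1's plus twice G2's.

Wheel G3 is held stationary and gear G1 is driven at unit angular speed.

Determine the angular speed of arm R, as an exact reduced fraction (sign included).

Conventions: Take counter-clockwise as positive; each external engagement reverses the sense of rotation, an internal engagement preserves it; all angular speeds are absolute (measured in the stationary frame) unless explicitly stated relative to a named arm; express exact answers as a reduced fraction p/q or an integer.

39/110

class = planetary set [G3 = 39+2·16 = 71; Willis about the carrier]
ring teeth: 39 + 2·16 = 71
39(ω_sun−ω_arm) = −71(ω_ring−ω_arm),  ω_ring = 0, ω_sun = 1
39(1−ω_arm) = −71(0−ω_arm)  ⇒  110·ω_arm = 39  ⇒  ω_arm = 39/110
exact speed ratio = 39/110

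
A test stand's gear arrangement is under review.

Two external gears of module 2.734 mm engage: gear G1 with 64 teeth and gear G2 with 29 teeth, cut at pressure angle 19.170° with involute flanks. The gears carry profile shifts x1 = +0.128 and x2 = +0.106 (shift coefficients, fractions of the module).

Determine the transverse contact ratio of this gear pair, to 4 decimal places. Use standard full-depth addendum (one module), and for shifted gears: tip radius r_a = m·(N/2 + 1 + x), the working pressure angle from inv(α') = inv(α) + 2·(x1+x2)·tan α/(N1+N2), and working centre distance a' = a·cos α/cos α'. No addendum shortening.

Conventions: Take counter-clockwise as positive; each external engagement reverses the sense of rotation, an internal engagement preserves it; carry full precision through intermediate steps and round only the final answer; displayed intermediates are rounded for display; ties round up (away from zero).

1.7144

recognized (one external pair, fixed centres): single-mesh tooth geometry, m = 2.734, N1 = 64, N2 = 29
base radii: r_b1 = 82.636653, r_b2 = 37.444734
tip radii: r_a1 = 90.571952, r_a2 = 42.666804
inv(α') = inv(19.170°) + 2·(+0.128+0.106)·tan α/(64+29) = 0.01481970  ⇒  α' = 19.96330°
a' = a·cos α / cos α' = 127.1310·cos 19.170°/cos 19.96330° = 127.758186
action lengths: √(r_a1²−r_b1²) = 37.073737, √(r_a2²−r_b2²) = 20.453559
base pitch p_b = π·m·cos α = 8.112834
CR = (37.073737 + 20.453559 − 127.758186·sin 19.96330°)/8.112834 = 1.714361
contact ratio ≈ 1.7144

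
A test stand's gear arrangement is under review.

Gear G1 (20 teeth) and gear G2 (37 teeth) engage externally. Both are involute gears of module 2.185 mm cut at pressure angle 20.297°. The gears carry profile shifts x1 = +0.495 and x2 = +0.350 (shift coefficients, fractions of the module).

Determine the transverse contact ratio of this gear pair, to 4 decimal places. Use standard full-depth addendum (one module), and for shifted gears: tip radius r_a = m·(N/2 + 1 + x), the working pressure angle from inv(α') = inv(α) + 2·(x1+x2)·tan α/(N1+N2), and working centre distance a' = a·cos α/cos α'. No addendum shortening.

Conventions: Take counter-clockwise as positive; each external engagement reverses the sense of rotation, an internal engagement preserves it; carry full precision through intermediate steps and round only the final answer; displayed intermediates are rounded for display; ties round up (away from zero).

class = single-mesh tooth geometry [involute pair 20T × 37T, m = 2.185]
base radii: r_b1 = 20.493270, r_b2 = 37.912550
tip radii: r_a1 = 25.116575, r_a2 = 43.372250
inv(α') = inv(20.297°) + 2·(+0.495+0.350)·tan α/(20+37) = 0.02656801  ⇒  α' = 24.06292°
a' = a·cos α / cos α' = 62.2725·cos 20.297°/cos 24.06292° = 63.964444
action lengths: √(r_a1²−r_b1²) = 14.521302, √(r_a2²−r_b2²) = 21.066339
base pitch p_b = π·m·cos α = 6.438151
CR = (14.521302 + 21.066339 − 63.964444·sin 24.06292°)/6.438151 = 1.476635
contact ratio ≈ 1.4766

1.4766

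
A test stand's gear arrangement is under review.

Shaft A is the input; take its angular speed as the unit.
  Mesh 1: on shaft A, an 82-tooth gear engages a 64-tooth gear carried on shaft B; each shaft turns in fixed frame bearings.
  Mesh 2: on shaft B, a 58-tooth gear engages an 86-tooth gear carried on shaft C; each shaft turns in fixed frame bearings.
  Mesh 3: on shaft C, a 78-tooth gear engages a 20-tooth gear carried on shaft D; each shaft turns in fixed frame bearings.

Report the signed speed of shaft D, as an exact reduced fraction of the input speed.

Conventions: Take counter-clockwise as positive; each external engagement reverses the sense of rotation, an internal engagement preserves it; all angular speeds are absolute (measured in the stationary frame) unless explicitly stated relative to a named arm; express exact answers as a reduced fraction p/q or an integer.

3-mesh fixed-axis compound train (all bearings frame-fixed)
mesh 1 [82T→64T]: |ω|/ω_in = 1×82/64 = 41/32, sense flips to −
mesh 2 [58T→86T]: |ω|/ω_in = (41/32)×58/86 = 1189/1376, sense flips to +
mesh 3 [78T→20T]: |ω|/ω_in = (1189/1376)×78/20 = 46371/13760, sense flips to −
signed output speed (× input speed) = -46371/13760

-46371/13760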